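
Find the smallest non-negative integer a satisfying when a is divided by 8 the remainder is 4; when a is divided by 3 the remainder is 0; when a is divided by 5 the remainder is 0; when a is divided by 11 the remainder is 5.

60

From a ≡ 4 (mod 8) write a = 4 + 8t. Substituting into a ≡ 0 (mod 3) gives 8t ≡ 2 (mod 3), and since 2⁻¹ ≡ 2 (mod 3), t ≡ 1. Hence a ≡ 4 + 8·1 = 12 (mod 24).
From a ≡ 12 (mod 24) write a = 12 + 24t. Substituting into a ≡ 0 (mod 5) gives 24t ≡ 3 (mod 5), and since 4⁻¹ ≡ 4 (mod 5), t ≡ 2. Hence a ≡ 12 + 24·2 = 60 (mod 120).
From a ≡ 60 (mod 120) write a = 60 + 120t. Substituting into a ≡ 5 (mod 11) gives 120t ≡ 0 (mod 11), and since 10⁻¹ ≡ 10 (mod 11), t ≡ 0. Hence a ≡ 60 + 120·0 = 60 (mod 1320).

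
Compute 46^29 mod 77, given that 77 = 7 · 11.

72

Mod 7: 46 ≡ 4; by Fermat, exponent reduces to 29 mod 6 = 5; 4^5 ≡ 2 (mod 7).
Mod 11: 46 ≡ 2; by Fermat, exponent reduces to 29 mod 10 = 9; 2^9 ≡ 6 (mod 11).
Combine by CRT: x ≡ 2 (mod 7), x ≡ 6 (mod 11) ⇒ x ≡ 72 (mod 77).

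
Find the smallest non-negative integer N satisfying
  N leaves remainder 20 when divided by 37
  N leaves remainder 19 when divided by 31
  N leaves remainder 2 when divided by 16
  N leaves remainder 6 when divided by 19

The moduli are pairwise coprime; M = 37·31·16·19 = 348688.
M/37 = 9424; 9424 ≡ 26 (mod 37); 26·10 ≡ 1, so inverse 10.
M/31 = 11248; 11248 ≡ 26 (mod 31); 26·6 ≡ 1, so inverse 6.
M/16 = 21793; 21793 ≡ 1 (mod 16), inverse 1.
M/19 = 18352; 18352 ≡ 17 (mod 19); 17·9 ≡ 1, so inverse 9.
N ≡ 20·9424·10 + 19·11248·6 + 2·21793·1 + 6·18352·9 = 4201666.
4201666 mod 348688 = 17410.

17410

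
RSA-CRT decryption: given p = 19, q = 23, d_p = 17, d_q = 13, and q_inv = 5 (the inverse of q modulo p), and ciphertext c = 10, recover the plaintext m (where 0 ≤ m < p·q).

m₁ = c^(d_p) mod p: c ≡ 10 (mod 19), and 10^17 mod 19 = 2.
m₂ = c^(d_q) mod q: c ≡ 10 (mod 23), and 10^13 mod 23 = 15.
h = q_inv·(m₁ − m₂) mod p = 5·(2 − 15) mod 19 = 11.
m = m₂ + h·q = 15 + 11·23 = 268.

268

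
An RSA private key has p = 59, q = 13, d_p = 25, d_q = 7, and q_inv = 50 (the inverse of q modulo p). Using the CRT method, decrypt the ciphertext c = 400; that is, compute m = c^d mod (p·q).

543

m₁ = c^(d_p) mod p: c ≡ 46 (mod 59), and 46^25 mod 59 = 12.
m₂ = c^(d_q) mod q: c ≡ 10 (mod 13), and 10^7 mod 13 = 10.
h = q_inv·(m₁ − m₂) mod p = 50·(12 − 10) mod 59 = 41.
m = m₂ + h·q = 10 + 41·13 = 543.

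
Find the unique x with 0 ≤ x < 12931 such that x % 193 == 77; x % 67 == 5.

1814

Combine the congruences pairwise.
From x ≡ 77 (mod 193) write x = 77 + 193t. Substituting into x ≡ 5 (mod 67) gives 193t ≡ 62 (mod 67), and since 59⁻¹ ≡ 25 (mod 67), t ≡ 9. Hence x ≡ 77 + 193·9 = 1814 (mod 12931).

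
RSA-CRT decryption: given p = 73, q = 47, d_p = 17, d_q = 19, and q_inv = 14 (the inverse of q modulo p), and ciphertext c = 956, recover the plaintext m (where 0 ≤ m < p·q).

786

m₁ = c^(d_p) mod p: c ≡ 7 (mod 73), and 7^17 mod 73 = 56.
m₂ = c^(d_q) mod q: c ≡ 16 (mod 47), and 16^19 mod 47 = 34.
h = q_inv·(m₁ − m₂) mod p = 14·(56 − 34) mod 73 = 16.
m = m₂ + h·q = 34 + 16·47 = 786.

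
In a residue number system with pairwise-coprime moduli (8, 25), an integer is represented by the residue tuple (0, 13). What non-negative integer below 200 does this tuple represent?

From x ≡ 0 (mod 8) write x = 0 + 8t. Substituting into x ≡ 13 (mod 25) gives 8t ≡ 13 (mod 25), and since 8⁻¹ ≡ 22 (mod 25), t ≡ 11. Hence x ≡ 0 + 8·11 = 88 (mod 200).

88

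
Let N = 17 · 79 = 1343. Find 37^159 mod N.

567

Mod 17: 37 ≡ 3; by Fermat, exponent reduces to 159 mod 16 = 15; 3^15 ≡ 6 (mod 17).
Mod 79: 37 ≡ 37; by Fermat, exponent reduces to 159 mod 78 = 3; 37^3 ≡ 14 (mod 79).
Combine by CRT: x ≡ 6 (mod 17), x ≡ 14 (mod 79) ⇒ x ≡ 567 (mod 1343).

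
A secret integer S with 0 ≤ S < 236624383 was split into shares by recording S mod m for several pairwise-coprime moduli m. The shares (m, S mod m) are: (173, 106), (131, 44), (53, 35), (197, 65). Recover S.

115039397

The moduli are pairwise coprime; N = 173·131·53·197 = 236624383.
N/173 = 1367771; 1367771 ≡ 33 (mod 173); 33·21 ≡ 1, so inverse 21.
N/131 = 1806293; 1806293 ≡ 65 (mod 131); 65·129 ≡ 1, so inverse 129.
N/53 = 4464611; 4464611 ≡ 50 (mod 53); 50·35 ≡ 1, so inverse 35.
N/197 = 1201139; 1201139 ≡ 30 (mod 197); 30·46 ≡ 1, so inverse 46.
S ≡ 106·1367771·21 + 44·1806293·129 + 35·4464611·35 + 65·1201139·46 = 22357731399.
22357731399 mod 236624383 = 115039397.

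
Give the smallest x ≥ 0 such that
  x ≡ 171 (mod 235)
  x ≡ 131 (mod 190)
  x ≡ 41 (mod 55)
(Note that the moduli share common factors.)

84301

gcd(235, 190) = 5 and 5 | (131 − 171), so the pair is consistent; merging gives x ≡ 3931 (mod 8930), where 8930 = lcm(235, 190).
gcd(8930, 55) = 5 and 5 | (41 − 3931), so the pair is consistent; merging gives x ≡ 84301 (mod 98230), where 98230 = lcm(8930, 55).
The solution is unique modulo lcm(235, 190, 55) = 98230.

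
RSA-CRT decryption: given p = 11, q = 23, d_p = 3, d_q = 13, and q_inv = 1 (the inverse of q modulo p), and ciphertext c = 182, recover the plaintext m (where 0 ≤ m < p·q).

249

m₁ = c^(d_p) mod p: c ≡ 6 (mod 11), and 6^3 mod 11 = 7.
m₂ = c^(d_q) mod q: c ≡ 21 (mod 23), and 21^13 mod 23 = 19.
h = q_inv·(m₁ − m₂) mod p = 1·(7 − 19) mod 11 = 10.
m = m₂ + h·q = 19 + 10·23 = 249.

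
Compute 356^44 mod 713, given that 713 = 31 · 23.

622

Mod 31: 356 ≡ 15; by Fermat, exponent reduces to 44 mod 30 = 14; 15^14 ≡ 2 (mod 31).
Mod 23: 356 ≡ 11; since 22 | 44, by Fermat 11^44 ≡ 1 (mod 23).
Combine by CRT: x ≡ 2 (mod 31), x ≡ 1 (mod 23) ⇒ x ≡ 622 (mod 713).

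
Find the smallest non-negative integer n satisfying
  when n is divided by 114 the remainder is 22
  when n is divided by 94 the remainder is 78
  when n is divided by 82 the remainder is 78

gcd(114, 94) = 2 and 2 | (78 − 22), so the pair is consistent; merging gives n ≡ 3556 (mod 5358), where 5358 = lcm(114, 94).
gcd(5358, 82) = 2 and 2 | (78 − 3556), so the pair is consistent; merging gives n ≡ 169654 (mod 219678), where 219678 = lcm(5358, 82).
The solution is unique modulo lcm(114, 94, 82) = 219678.

169654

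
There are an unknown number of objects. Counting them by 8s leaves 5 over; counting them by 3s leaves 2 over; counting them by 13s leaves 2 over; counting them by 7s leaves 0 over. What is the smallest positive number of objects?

1757

The moduli are pairwise coprime; M = 8·3·13·7 = 2184.
M/8 = 273; 273 ≡ 1 (mod 8), inverse 1.
M/3 = 728; 728 ≡ 2 (mod 3); 2·2 ≡ 1, so inverse 2.
M/13 = 168; 168 ≡ 12 (mod 13); 12·12 ≡ 1, so inverse 12.
M/7 = 312; 312 ≡ 4 (mod 7); 4·2 ≡ 1, so inverse 2.
N ≡ 5·273·1 + 2·728·2 + 2·168·12 + 0·312·2 = 8309.
8309 mod 2184 = 1757.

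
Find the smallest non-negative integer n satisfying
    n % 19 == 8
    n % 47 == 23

From n ≡ 8 (mod 19) write n = 8 + 19t. Substituting into n ≡ 23 (mod 47) gives 19t ≡ 15 (mod 47), and since 19⁻¹ ≡ 5 (mod 47), t ≡ 28. Hence n ≡ 8 + 19·28 = 540 (mod 893).

540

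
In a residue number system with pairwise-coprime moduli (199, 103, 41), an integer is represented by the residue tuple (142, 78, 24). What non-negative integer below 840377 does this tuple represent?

833554

The moduli are pairwise coprime; N = 199·103·41 = 840377.
N/199 = 4223; 4223 ≡ 44 (mod 199); 44·95 ≡ 1, so inverse 95.
N/103 = 8159; 8159 ≡ 22 (mod 103); 22·89 ≡ 1, so inverse 89.
N/41 = 20497; 20497 ≡ 38 (mod 41); 38·27 ≡ 1, so inverse 27.
x ≡ 142·4223·95 + 78·8159·89 + 24·20497·27 = 126890104.
126890104 mod 840377 = 833554.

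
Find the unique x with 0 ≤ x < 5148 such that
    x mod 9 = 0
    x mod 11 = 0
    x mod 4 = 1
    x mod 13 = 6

4257

From x ≡ 0 (mod 9) write x = 0 + 9t. Substituting into x ≡ 0 (mod 11) gives 9t ≡ 0 (mod 11), and since 9⁻¹ ≡ 5 (mod 11), t ≡ 0. Hence x ≡ 0 + 9·0 = 0 (mod 99).
From x ≡ 0 (mod 99) write x = 0 + 99t. Substituting into x ≡ 1 (mod 4) gives 99t ≡ 1 (mod 4), and since 3⁻¹ ≡ 3 (mod 4), t ≡ 3. Hence x ≡ 0 + 99·3 = 297 (mod 396).
From x ≡ 297 (mod 396) write x = 297 + 396t. Substituting into x ≡ 6 (mod 13) gives 396t ≡ 8 (mod 13), and since 6⁻¹ ≡ 11 (mod 13), t ≡ 10. Hence x ≡ 297 + 396·10 = 4257 (mod 5148).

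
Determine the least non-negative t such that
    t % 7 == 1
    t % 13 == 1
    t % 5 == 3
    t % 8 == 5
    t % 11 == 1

12013

The moduli are pairwise coprime; N = 7·13·5·8·11 = 40040.
N/7 = 5720; 5720 ≡ 1 (mod 7), inverse 1.
N/13 = 3080; 3080 ≡ 12 (mod 13); 12·12 ≡ 1, so inverse 12.
N/5 = 8008; 8008 ≡ 3 (mod 5); 3·2 ≡ 1, so inverse 2.
N/8 = 5005; 5005 ≡ 5 (mod 8); 5·5 ≡ 1, so inverse 5.
N/11 = 3640; 3640 ≡ 10 (mod 11); 10·10 ≡ 1, so inverse 10.
t ≡ 1·5720·1 + 1·3080·12 + 3·8008·2 + 5·5005·5 + 1·3640·10 = 252253.
252253 mod 40040 = 12013.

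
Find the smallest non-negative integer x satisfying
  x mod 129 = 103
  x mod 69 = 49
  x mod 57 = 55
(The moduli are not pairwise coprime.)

33514

gcd(129, 69) = 3 and 3 | (49 − 103), so the pair is consistent; merging gives x ≡ 877 (mod 2967), where 2967 = lcm(129, 69).
gcd(2967, 57) = 3 and 3 | (55 − 877), so the pair is consistent; merging gives x ≡ 33514 (mod 56373), where 56373 = lcm(2967, 57).
The solution is unique modulo lcm(129, 69, 57) = 56373.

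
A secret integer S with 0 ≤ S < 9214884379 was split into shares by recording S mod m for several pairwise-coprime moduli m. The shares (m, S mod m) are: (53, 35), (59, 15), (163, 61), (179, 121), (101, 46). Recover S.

The moduli are pairwise coprime; N = 53·59·163·179·101 = 9214884379.
N/53 = 173865743; 173865743 ≡ 38 (mod 53); 38·7 ≡ 1, so inverse 7.
N/59 = 156184481; 156184481 ≡ 35 (mod 59); 35·27 ≡ 1, so inverse 27.
N/163 = 56533033; 56533033 ≡ 69 (mod 163); 69·26 ≡ 1, so inverse 26.
N/179 = 51479801; 51479801 ≡ 117 (mod 179); 117·153 ≡ 1, so inverse 153.
N/101 = 91236479; 91236479 ≡ 48 (mod 101); 48·40 ≡ 1, so inverse 40.
S ≡ 35·173865743·7 + 15·156184481·27 + 61·56533033·26 + 121·51479801·153 + 46·91236479·40 = 1316433889451.
1316433889451 mod 9214884379 = 7920307633.

7920307633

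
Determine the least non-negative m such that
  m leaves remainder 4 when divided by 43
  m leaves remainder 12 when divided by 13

From m ≡ 4 (mod 43) write m = 4 + 43t. Substituting into m ≡ 12 (mod 13) gives 43t ≡ 8 (mod 13), and since 4⁻¹ ≡ 10 (mod 13), t ≡ 2. Hence m ≡ 4 + 43·2 = 90 (mod 559).

90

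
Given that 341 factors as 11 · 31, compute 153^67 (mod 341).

120

Mod 11: 153 ≡ 10; by Fermat, exponent reduces to 67 mod 10 = 7; 10^7 ≡ 10 (mod 11).
Mod 31: 153 ≡ 29; by Fermat, exponent reduces to 67 mod 30 = 7; 29^7 ≡ 27 (mod 31).
Combine by CRT: x ≡ 10 (mod 11), x ≡ 27 (mod 31) ⇒ x ≡ 120 (mod 341).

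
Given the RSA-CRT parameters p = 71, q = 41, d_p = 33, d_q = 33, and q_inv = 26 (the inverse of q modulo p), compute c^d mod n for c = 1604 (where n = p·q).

m₁ = c^(d_p) mod p: c ≡ 42 (mod 71), and 42^33 mod 71 = 13.
m₂ = c^(d_q) mod q: c ≡ 5 (mod 41), and 5^33 mod 41 = 39.
h = q_inv·(m₁ − m₂) mod p = 26·(13 − 39) mod 71 = 34.
m = m₂ + h·q = 39 + 34·41 = 1433.

1433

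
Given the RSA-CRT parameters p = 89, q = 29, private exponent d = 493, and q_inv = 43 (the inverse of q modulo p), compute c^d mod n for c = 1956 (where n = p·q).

22

d_p = d mod (p−1) = 493 mod 88 = 53; d_q = d mod (q−1) = 17.
m₁ = c^(d_p) mod p: c ≡ 87 (mod 89), and 87^53 mod 89 = 22.
m₂ = c^(d_q) mod q: c ≡ 13 (mod 29), and 13^17 mod 29 = 22.
h = q_inv·(m₁ − m₂) mod p = 43·(22 − 22) mod 89 = 0.
m = m₂ + h·q = 22 + 0·29 = 22.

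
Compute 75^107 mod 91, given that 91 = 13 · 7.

Mod 13: 75 ≡ 10; by Fermat, exponent reduces to 107 mod 12 = 11; 10^11 ≡ 4 (mod 13).
Mod 7: 75 ≡ 5; by Fermat, exponent reduces to 107 mod 6 = 5; 5^5 ≡ 3 (mod 7).
Combine by CRT: x ≡ 4 (mod 13), x ≡ 3 (mod 7) ⇒ x ≡ 17 (mod 91).

17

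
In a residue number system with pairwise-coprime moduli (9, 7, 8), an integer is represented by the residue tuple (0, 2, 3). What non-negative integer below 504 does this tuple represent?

387

The moduli are pairwise coprime; N = 9·7·8 = 504.
N/9 = 56; 56 ≡ 2 (mod 9); 2·5 ≡ 1, so inverse 5.
N/7 = 72; 72 ≡ 2 (mod 7); 2·4 ≡ 1, so inverse 4.
N/8 = 63; 63 ≡ 7 (mod 8); 7·7 ≡ 1, so inverse 7.
x ≡ 0·56·5 + 2·72·4 + 3·63·7 = 1899.
1899 mod 504 = 387.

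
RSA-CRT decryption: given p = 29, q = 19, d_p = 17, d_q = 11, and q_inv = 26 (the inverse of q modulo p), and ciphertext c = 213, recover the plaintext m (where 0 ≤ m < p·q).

m₁ = c^(d_p) mod p: c ≡ 10 (mod 29), and 10^17 mod 29 = 15.
m₂ = c^(d_q) mod q: c ≡ 4 (mod 19), and 4^11 mod 19 = 16.
h = q_inv·(m₁ − m₂) mod p = 26·(15 − 16) mod 29 = 3.
m = m₂ + h·q = 16 + 3·19 = 73.

73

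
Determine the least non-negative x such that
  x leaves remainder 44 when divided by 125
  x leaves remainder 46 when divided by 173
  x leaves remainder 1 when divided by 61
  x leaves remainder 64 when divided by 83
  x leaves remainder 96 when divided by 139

9696957294

The moduli are pairwise coprime; N = 125·173·61·83·139 = 15218745125.
N/125 = 121749961; 121749961 ≡ 86 (mod 125); 86·16 ≡ 1, so inverse 16.
N/173 = 87969625; 87969625 ≡ 163 (mod 173); 163·121 ≡ 1, so inverse 121.
N/61 = 249487625; 249487625 ≡ 4 (mod 61); 4·46 ≡ 1, so inverse 46.
N/83 = 183358375; 183358375 ≡ 4 (mod 83); 4·21 ≡ 1, so inverse 21.
N/139 = 109487375; 109487375 ≡ 133 (mod 139); 133·23 ≡ 1, so inverse 23.
x ≡ 44·121749961·16 + 46·87969625·121 + 1·249487625·46 + 64·183358375·21 + 96·109487375·23 = 1075009116044.
1075009116044 mod 15218745125 = 9696957294.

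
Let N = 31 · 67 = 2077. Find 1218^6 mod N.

1000

Mod 31: 1218 ≡ 9; 9^6 ≡ 8 (mod 31).
Mod 67: 1218 ≡ 12; 12^6 ≡ 62 (mod 67).
Combine by CRT: x ≡ 8 (mod 31), x ≡ 62 (mod 67) ⇒ x ≡ 1000 (mod 2077).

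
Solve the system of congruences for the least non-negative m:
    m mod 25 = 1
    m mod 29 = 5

701

Combine the congruences pairwise.
From m ≡ 1 (mod 25) write m = 1 + 25t. Substituting into m ≡ 5 (mod 29) gives 25t ≡ 4 (mod 29), and since 25⁻¹ ≡ 7 (mod 29), t ≡ 28. Hence m ≡ 1 + 25·28 = 701 (mod 725).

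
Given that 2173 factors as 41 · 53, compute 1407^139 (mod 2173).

1047

Mod 41: 1407 ≡ 13; by Fermat, exponent reduces to 139 mod 40 = 19; 13^19 ≡ 22 (mod 41).
Mod 53: 1407 ≡ 29; by Fermat, exponent reduces to 139 mod 52 = 35; 29^35 ≡ 40 (mod 53).
Combine by CRT: x ≡ 22 (mod 41), x ≡ 40 (mod 53) ⇒ x ≡ 1047 (mod 2173).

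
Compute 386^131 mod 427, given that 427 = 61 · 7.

386

Mod 61: 386 ≡ 20; by Fermat, exponent reduces to 131 mod 60 = 11; 20^11 ≡ 20 (mod 61).
Mod 7: 386 ≡ 1; by Fermat, exponent reduces to 131 mod 6 = 5; 1^5 ≡ 1 (mod 7).
Combine by CRT: x ≡ 20 (mod 61), x ≡ 1 (mod 7) ⇒ x ≡ 386 (mod 427).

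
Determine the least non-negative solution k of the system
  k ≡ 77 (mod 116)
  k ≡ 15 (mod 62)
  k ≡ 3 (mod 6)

gcd(116, 62) = 2 and 2 | (15 − 77), so the pair is consistent; merging gives k ≡ 77 (mod 3596), where 3596 = lcm(116, 62).
gcd(3596, 6) = 2 and 2 | (3 − 77), so the pair is consistent; merging gives k ≡ 7269 (mod 10788), where 10788 = lcm(3596, 6).
The solution is unique modulo lcm(116, 62, 6) = 10788.

7269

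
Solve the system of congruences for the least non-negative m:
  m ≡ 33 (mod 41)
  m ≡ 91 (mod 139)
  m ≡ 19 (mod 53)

The moduli are pairwise coprime; N = 41·139·53 = 302047.
N/41 = 7367; 7367 ≡ 28 (mod 41); 28·22 ≡ 1, so inverse 22.
N/139 = 2173; 2173 ≡ 88 (mod 139); 88·109 ≡ 1, so inverse 109.
N/53 = 5699; 5699 ≡ 28 (mod 53); 28·36 ≡ 1, so inverse 36.
m ≡ 33·7367·22 + 91·2173·109 + 19·5699·36 = 30800545.
30800545 mod 302047 = 293798.

293798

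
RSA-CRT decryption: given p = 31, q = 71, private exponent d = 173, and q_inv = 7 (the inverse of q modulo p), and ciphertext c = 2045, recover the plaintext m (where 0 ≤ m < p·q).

d_p = d mod (p−1) = 173 mod 30 = 23; d_q = d mod (q−1) = 33.
m₁ = c^(d_p) mod p: c ≡ 30 (mod 31), and 30^23 mod 31 = 30.
m₂ = c^(d_q) mod q: c ≡ 57 (mod 71), and 57^33 mod 71 = 25.
h = q_inv·(m₁ − m₂) mod p = 7·(30 − 25) mod 31 = 4.
m = m₂ + h·q = 25 + 4·71 = 309.

309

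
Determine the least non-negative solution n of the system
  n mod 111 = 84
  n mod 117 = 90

4302

gcd(111, 117) = 3 and 3 | (90 − 84), so the pair is consistent; merging gives n ≡ 4302 (mod 4329), where 4329 = lcm(111, 117).
The solution is unique modulo lcm(111, 117) = 4329.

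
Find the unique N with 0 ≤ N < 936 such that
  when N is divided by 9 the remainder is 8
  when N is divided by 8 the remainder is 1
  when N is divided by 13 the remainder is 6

The moduli are pairwise coprime; M = 9·8·13 = 936.
M/9 = 104; 104 ≡ 5 (mod 9); 5·2 ≡ 1, so inverse 2.
M/8 = 117; 117 ≡ 5 (mod 8); 5·5 ≡ 1, so inverse 5.
M/13 = 72; 72 ≡ 7 (mod 13); 7·2 ≡ 1, so inverse 2.
N ≡ 8·104·2 + 1·117·5 + 6·72·2 = 3113.
3113 mod 936 = 305.

305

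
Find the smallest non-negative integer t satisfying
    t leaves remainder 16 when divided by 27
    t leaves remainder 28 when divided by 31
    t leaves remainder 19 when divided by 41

The moduli are pairwise coprime; N = 27·31·41 = 34317.
N/27 = 1271; 1271 ≡ 2 (mod 27); 2·14 ≡ 1, so inverse 14.
N/31 = 1107; 1107 ≡ 22 (mod 31); 22·24 ≡ 1, so inverse 24.
N/41 = 837; 837 ≡ 17 (mod 41); 17·29 ≡ 1, so inverse 29.
t ≡ 16·1271·14 + 28·1107·24 + 19·837·29 = 1489795.
1489795 mod 34317 = 14164.

14164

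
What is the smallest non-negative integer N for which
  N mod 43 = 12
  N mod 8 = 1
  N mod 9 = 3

The moduli are pairwise coprime; M = 43·8·9 = 3096.
M/43 = 72; 72 ≡ 29 (mod 43); 29·3 ≡ 1, so inverse 3.
M/8 = 387; 387 ≡ 3 (mod 8); 3·3 ≡ 1, so inverse 3.
M/9 = 344; 344 ≡ 2 (mod 9); 2·5 ≡ 1, so inverse 5.
N ≡ 12·72·3 + 1·387·3 + 3·344·5 = 8913.
8913 mod 3096 = 2721.

2721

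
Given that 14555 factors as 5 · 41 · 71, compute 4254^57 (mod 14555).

6829

Mod 5: 4254 ≡ 4; by Fermat, exponent reduces to 57 mod 4 = 1; 4^1 ≡ 4 (mod 5).
Mod 41: 4254 ≡ 31; by Fermat, exponent reduces to 57 mod 40 = 17; 31^17 ≡ 23 (mod 41).
Mod 71: 4254 ≡ 65; 65^57 ≡ 13 (mod 71).
Combine by CRT: x ≡ 4 (mod 5), x ≡ 23 (mod 41), x ≡ 13 (mod 71) ⇒ x ≡ 6829 (mod 14555).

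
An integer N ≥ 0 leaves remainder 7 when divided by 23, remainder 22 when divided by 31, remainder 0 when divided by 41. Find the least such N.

21443

Combine the congruences pairwise.
From N ≡ 7 (mod 23) write N = 7 + 23t. Substituting into N ≡ 22 (mod 31) gives 23t ≡ 15 (mod 31), and since 23⁻¹ ≡ 27 (mod 31), t ≡ 2. Hence N ≡ 7 + 23·2 = 53 (mod 713).
From N ≡ 53 (mod 713) write N = 53 + 713t. Substituting into N ≡ 0 (mod 41) gives 713t ≡ 29 (mod 41), and since 16⁻¹ ≡ 18 (mod 41), t ≡ 30. Hence N ≡ 53 + 713·30 = 21443 (mod 29233).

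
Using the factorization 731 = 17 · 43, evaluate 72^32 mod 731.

Mod 17: 72 ≡ 4; since 16 | 32, by Fermat 4^32 ≡ 1 (mod 17).
Mod 43: 72 ≡ 29; 29^32 ≡ 10 (mod 43).
Combine by CRT: x ≡ 1 (mod 17), x ≡ 10 (mod 43) ⇒ x ≡ 698 (mod 731).

698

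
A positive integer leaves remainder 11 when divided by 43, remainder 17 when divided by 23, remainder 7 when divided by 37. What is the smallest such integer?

13771

From m ≡ 11 (mod 43) write m = 11 + 43t. Substituting into m ≡ 17 (mod 23) gives 43t ≡ 6 (mod 23), and since 20⁻¹ ≡ 15 (mod 23), t ≡ 21. Hence m ≡ 11 + 43·21 = 914 (mod 989).
From m ≡ 914 (mod 989) write m = 914 + 989t. Substituting into m ≡ 7 (mod 37) gives 989t ≡ 18 (mod 37), and since 27⁻¹ ≡ 11 (mod 37), t ≡ 13. Hence m ≡ 914 + 989·13 = 13771 (mod 36593).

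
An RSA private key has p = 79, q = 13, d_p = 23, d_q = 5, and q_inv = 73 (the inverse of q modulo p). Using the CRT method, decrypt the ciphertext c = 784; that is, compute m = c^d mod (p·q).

439

m₁ = c^(d_p) mod p: c ≡ 73 (mod 79), and 73^23 mod 79 = 44.
m₂ = c^(d_q) mod q: c ≡ 4 (mod 13), and 4^5 mod 13 = 10.
h = q_inv·(m₁ − m₂) mod p = 73·(44 − 10) mod 79 = 33.
m = m₂ + h·q = 10 + 33·13 = 439.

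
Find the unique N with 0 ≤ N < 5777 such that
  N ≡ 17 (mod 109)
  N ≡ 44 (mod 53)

From N ≡ 17 (mod 109) write N = 17 + 109t. Substituting into N ≡ 44 (mod 53) gives 109t ≡ 27 (mod 53), and since 3⁻¹ ≡ 18 (mod 53), t ≡ 9. Hence N ≡ 17 + 109·9 = 998 (mod 5777).

998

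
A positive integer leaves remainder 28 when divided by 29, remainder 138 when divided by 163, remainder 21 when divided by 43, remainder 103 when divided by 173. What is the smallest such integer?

3906270

Combine the congruences pairwise.
From a ≡ 28 (mod 29) write a = 28 + 29t. Substituting into a ≡ 138 (mod 163) gives 29t ≡ 110 (mod 163), and since 29⁻¹ ≡ 45 (mod 163), t ≡ 60. Hence a ≡ 28 + 29·60 = 1768 (mod 4727).
From a ≡ 1768 (mod 4727) write a = 1768 + 4727t. Substituting into a ≡ 21 (mod 43) gives 4727t ≡ 16 (mod 43), and since 40⁻¹ ≡ 14 (mod 43), t ≡ 9. Hence a ≡ 1768 + 4727·9 = 44311 (mod 203261).
From a ≡ 44311 (mod 203261) write a = 44311 + 203261t. Substituting into a ≡ 103 (mod 173) gives 203261t ≡ 80 (mod 173), and since 159⁻¹ ≡ 37 (mod 173), t ≡ 19. Hence a ≡ 44311 + 203261·19 = 3906270 (mod 35164153).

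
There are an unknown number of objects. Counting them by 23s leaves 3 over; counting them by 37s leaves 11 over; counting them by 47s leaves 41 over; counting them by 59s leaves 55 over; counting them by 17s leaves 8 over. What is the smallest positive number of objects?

The moduli are pairwise coprime; M = 23·37·47·59·17 = 40116991.
M/23 = 1744217; 1744217 ≡ 12 (mod 23); 12·2 ≡ 1, so inverse 2.
M/37 = 1084243; 1084243 ≡ 32 (mod 37); 32·22 ≡ 1, so inverse 22.
M/47 = 853553; 853553 ≡ 33 (mod 47); 33·10 ≡ 1, so inverse 10.
M/59 = 679949; 679949 ≡ 33 (mod 59); 33·34 ≡ 1, so inverse 34.
M/17 = 2359823; 2359823 ≡ 2 (mod 17); 2·9 ≡ 1, so inverse 9.
N ≡ 3·1744217·2 + 11·1084243·22 + 41·853553·10 + 55·679949·34 + 8·2359823·9 = 2064220724.
2064220724 mod 40116991 = 18254183.

18254183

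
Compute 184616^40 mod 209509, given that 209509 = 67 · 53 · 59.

Mod 67: 184616 ≡ 31; 31^40 ≡ 33 (mod 67).
Mod 53: 184616 ≡ 17; 17^40 ≡ 36 (mod 53).
Mod 59: 184616 ≡ 5; 5^40 ≡ 20 (mod 59).
Combine by CRT: x ≡ 33 (mod 67), x ≡ 36 (mod 53), x ≡ 20 (mod 59) ⇒ x ≡ 42913 (mod 209509).

42913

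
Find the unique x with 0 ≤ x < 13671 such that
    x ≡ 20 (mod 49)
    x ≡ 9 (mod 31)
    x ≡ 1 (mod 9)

Combine the congruences pairwise.
From x ≡ 20 (mod 49) write x = 20 + 49t. Substituting into x ≡ 9 (mod 31) gives 49t ≡ 20 (mod 31), and since 18⁻¹ ≡ 19 (mod 31), t ≡ 8. Hence x ≡ 20 + 49·8 = 412 (mod 1519).
From x ≡ 412 (mod 1519) write x = 412 + 1519t. Substituting into x ≡ 1 (mod 9) gives 1519t ≡ 3 (mod 9), and since 7⁻¹ ≡ 4 (mod 9), t ≡ 3. Hence x ≡ 412 + 1519·3 = 4969 (mod 13671).

4969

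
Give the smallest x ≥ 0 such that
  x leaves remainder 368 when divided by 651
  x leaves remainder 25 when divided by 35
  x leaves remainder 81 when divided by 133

57005

gcd(651, 35) = 7 and 7 | (25 − 368), so the pair is consistent; merging gives x ≡ 1670 (mod 3255), where 3255 = lcm(651, 35).
gcd(3255, 133) = 7 and 7 | (81 − 1670), so the pair is consistent; merging gives x ≡ 57005 (mod 61845), where 61845 = lcm(3255, 133).
The solution is unique modulo lcm(651, 35, 133) = 61845.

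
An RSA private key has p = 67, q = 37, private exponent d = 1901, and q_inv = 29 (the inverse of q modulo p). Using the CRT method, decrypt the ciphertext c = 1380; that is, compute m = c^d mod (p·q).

360

d_p = d mod (p−1) = 1901 mod 66 = 53; d_q = d mod (q−1) = 29.
m₁ = c^(d_p) mod p: c ≡ 40 (mod 67), and 40^53 mod 67 = 25.
m₂ = c^(d_q) mod q: c ≡ 11 (mod 37), and 11^29 mod 37 = 27.
h = q_inv·(m₁ − m₂) mod p = 29·(25 − 27) mod 67 = 9.
m = m₂ + h·q = 27 + 9·37 = 360.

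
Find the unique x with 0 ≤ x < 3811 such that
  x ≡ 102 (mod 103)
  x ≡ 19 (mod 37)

From x ≡ 102 (mod 103) write x = 102 + 103t. Substituting into x ≡ 19 (mod 37) gives 103t ≡ 28 (mod 37), and since 29⁻¹ ≡ 23 (mod 37), t ≡ 15. Hence x ≡ 102 + 103·15 = 1647 (mod 3811).

1647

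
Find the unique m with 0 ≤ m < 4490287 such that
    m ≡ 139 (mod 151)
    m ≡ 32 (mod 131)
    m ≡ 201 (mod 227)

2508551

From m ≡ 139 (mod 151) write m = 139 + 151t. Substituting into m ≡ 32 (mod 131) gives 151t ≡ 24 (mod 131), and since 20⁻¹ ≡ 59 (mod 131), t ≡ 106. Hence m ≡ 139 + 151·106 = 16145 (mod 19781).
From m ≡ 16145 (mod 19781) write m = 16145 + 19781t. Substituting into m ≡ 201 (mod 227) gives 19781t ≡ 173 (mod 227), and since 32⁻¹ ≡ 149 (mod 227), t ≡ 126. Hence m ≡ 16145 + 19781·126 = 2508551 (mod 4490287).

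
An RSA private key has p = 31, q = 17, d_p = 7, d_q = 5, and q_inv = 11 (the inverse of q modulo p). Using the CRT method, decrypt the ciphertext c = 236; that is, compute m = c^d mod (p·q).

410

m₁ = c^(d_p) mod p: c ≡ 19 (mod 31), and 19^7 mod 31 = 7.
m₂ = c^(d_q) mod q: c ≡ 15 (mod 17), and 15^5 mod 17 = 2.
h = q_inv·(m₁ − m₂) mod p = 11·(7 − 2) mod 31 = 24.
m = m₂ + h·q = 2 + 24·17 = 410.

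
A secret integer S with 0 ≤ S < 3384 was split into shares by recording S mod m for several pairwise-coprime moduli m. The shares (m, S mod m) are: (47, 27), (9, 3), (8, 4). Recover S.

732

The moduli are pairwise coprime; N = 47·9·8 = 3384.
N/47 = 72; 72 ≡ 25 (mod 47); 25·32 ≡ 1, so inverse 32.
N/9 = 376; 376 ≡ 7 (mod 9); 7·4 ≡ 1, so inverse 4.
N/8 = 423; 423 ≡ 7 (mod 8); 7·7 ≡ 1, so inverse 7.
S ≡ 27·72·32 + 3·376·4 + 4·423·7 = 78564.
78564 mod 3384 = 732.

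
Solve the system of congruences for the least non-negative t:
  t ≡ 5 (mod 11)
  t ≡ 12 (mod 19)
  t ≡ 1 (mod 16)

753

From t ≡ 5 (mod 11) write t = 5 + 11s. Substituting into t ≡ 12 (mod 19) gives 11s ≡ 7 (mod 19), and since 11⁻¹ ≡ 7 (mod 19), s ≡ 11. Hence t ≡ 5 + 11·11 = 126 (mod 209).
From t ≡ 126 (mod 209) write t = 126 + 209s. Substituting into t ≡ 1 (mod 16) gives 209s ≡ 3 (mod 16), and since 1⁻¹ ≡ 1 (mod 16), s ≡ 3. Hence t ≡ 126 + 209·3 = 753 (mod 3344).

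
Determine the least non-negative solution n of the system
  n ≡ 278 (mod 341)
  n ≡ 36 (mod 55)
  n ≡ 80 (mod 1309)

gcd(341, 55) = 11 and 11 | (36 − 278), so the pair is consistent; merging gives n ≡ 1301 (mod 1705), where 1705 = lcm(341, 55).
gcd(1705, 1309) = 11 and 11 | (80 − 1301), so the pair is consistent; merging gives n ≡ 182031 (mod 202895), where 202895 = lcm(1705, 1309).
The solution is unique modulo lcm(341, 55, 1309) = 202895.

182031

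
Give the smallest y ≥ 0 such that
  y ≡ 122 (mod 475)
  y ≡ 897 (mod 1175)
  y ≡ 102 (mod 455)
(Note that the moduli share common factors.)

1815097

gcd(475, 1175) = 25 and 25 | (897 − 122), so the pair is consistent; merging gives y ≡ 6772 (mod 22325), where 22325 = lcm(475, 1175).
gcd(22325, 455) = 5 and 5 | (102 − 6772), so the pair is consistent; merging gives y ≡ 1815097 (mod 2031575), where 2031575 = lcm(22325, 455).
The solution is unique modulo lcm(475, 1175, 455) = 2031575.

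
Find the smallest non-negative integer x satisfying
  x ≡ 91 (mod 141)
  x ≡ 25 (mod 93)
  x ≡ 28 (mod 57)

Combine the congruences pairwise.
gcd(141, 93) = 3 and 3 | (25 − 91), so the pair is consistent; merging gives x ≡ 2629 (mod 4371), where 4371 = lcm(141, 93).
gcd(4371, 57) = 3 and 3 | (28 − 2629), so the pair is consistent; merging gives x ≡ 11371 (mod 83049), where 83049 = lcm(4371, 57).
The solution is unique modulo lcm(141, 93, 57) = 83049.

11371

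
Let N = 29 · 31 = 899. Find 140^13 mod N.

Mod 29: 140 ≡ 24; 24^13 ≡ 23 (mod 29).
Mod 31: 140 ≡ 16; 16^13 ≡ 4 (mod 31).
Combine by CRT: x ≡ 23 (mod 29), x ≡ 4 (mod 31) ⇒ x ≡ 748 (mod 899).

748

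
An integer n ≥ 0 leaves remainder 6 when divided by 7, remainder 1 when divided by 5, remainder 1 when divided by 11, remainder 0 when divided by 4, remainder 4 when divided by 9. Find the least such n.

The moduli are pairwise coprime; M = 7·5·11·4·9 = 13860.
M/7 = 1980; 1980 ≡ 6 (mod 7); 6·6 ≡ 1, so inverse 6.
M/5 = 2772; 2772 ≡ 2 (mod 5); 2·3 ≡ 1, so inverse 3.
M/11 = 1260; 1260 ≡ 6 (mod 11); 6·2 ≡ 1, so inverse 2.
M/4 = 3465; 3465 ≡ 1 (mod 4), inverse 1.
M/9 = 1540; 1540 ≡ 1 (mod 9), inverse 1.
n ≡ 6·1980·6 + 1·2772·3 + 1·1260·2 + 0·3465·1 + 4·1540·1 = 88276.
88276 mod 13860 = 5116.

5116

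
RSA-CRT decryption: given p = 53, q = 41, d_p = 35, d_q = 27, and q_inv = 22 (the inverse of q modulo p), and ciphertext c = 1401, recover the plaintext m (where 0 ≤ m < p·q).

m₁ = c^(d_p) mod p: c ≡ 23 (mod 53), and 23^35 mod 53 = 30.
m₂ = c^(d_q) mod q: c ≡ 7 (mod 41), and 7^27 mod 41 = 24.
h = q_inv·(m₁ − m₂) mod p = 22·(30 − 24) mod 53 = 26.
m = m₂ + h·q = 24 + 26·41 = 1090.

1090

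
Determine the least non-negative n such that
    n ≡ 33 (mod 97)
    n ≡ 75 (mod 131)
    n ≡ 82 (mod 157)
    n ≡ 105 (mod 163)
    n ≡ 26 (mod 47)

4895630288

The moduli are pairwise coprime; M = 97·131·157·163·47 = 15283687339.
M/97 = 157563787; 157563787 ≡ 91 (mod 97); 91·16 ≡ 1, so inverse 16.
M/131 = 116669369; 116669369 ≡ 114 (mod 131); 114·77 ≡ 1, so inverse 77.
M/157 = 97348327; 97348327 ≡ 6 (mod 157); 6·131 ≡ 1, so inverse 131.
M/163 = 93764953; 93764953 ≡ 18 (mod 163); 18·154 ≡ 1, so inverse 154.
M/47 = 325184837; 325184837 ≡ 15 (mod 47); 15·22 ≡ 1, so inverse 22.
n ≡ 33·157563787·16 + 75·116669369·77 + 82·97348327·131 + 105·93764953·154 + 26·325184837·22 = 3504860030919.
3504860030919 mod 15283687339 = 4895630288.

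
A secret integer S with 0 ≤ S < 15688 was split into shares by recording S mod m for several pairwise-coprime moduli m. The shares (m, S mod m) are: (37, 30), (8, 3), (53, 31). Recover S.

Combine the congruences pairwise.
From S ≡ 30 (mod 37) write S = 30 + 37t. Substituting into S ≡ 3 (mod 8) gives 37t ≡ 5 (mod 8), and since 5⁻¹ ≡ 5 (mod 8), t ≡ 1. Hence S ≡ 30 + 37·1 = 67 (mod 296).
From S ≡ 67 (mod 296) write S = 67 + 296t. Substituting into S ≡ 31 (mod 53) gives 296t ≡ 17 (mod 53), and since 31⁻¹ ≡ 12 (mod 53), t ≡ 45. Hence S ≡ 67 + 296·45 = 13387 (mod 15688).

13387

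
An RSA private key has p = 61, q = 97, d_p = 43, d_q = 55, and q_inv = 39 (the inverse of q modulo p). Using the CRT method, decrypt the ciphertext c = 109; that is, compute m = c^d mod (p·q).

3403

m₁ = c^(d_p) mod p: c ≡ 48 (mod 61), and 48^43 mod 61 = 48.
m₂ = c^(d_q) mod q: c ≡ 12 (mod 97), and 12^55 mod 97 = 8.
h = q_inv·(m₁ − m₂) mod p = 39·(48 − 8) mod 61 = 35.
m = m₂ + h·q = 8 + 35·97 = 3403.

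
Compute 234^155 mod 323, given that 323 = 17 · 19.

Mod 17: 234 ≡ 13; by Fermat, exponent reduces to 155 mod 16 = 11; 13^11 ≡ 4 (mod 17).
Mod 19: 234 ≡ 6; by Fermat, exponent reduces to 155 mod 18 = 11; 6^11 ≡ 17 (mod 19).
Combine by CRT: x ≡ 4 (mod 17), x ≡ 17 (mod 19) ⇒ x ≡ 55 (mod 323).

55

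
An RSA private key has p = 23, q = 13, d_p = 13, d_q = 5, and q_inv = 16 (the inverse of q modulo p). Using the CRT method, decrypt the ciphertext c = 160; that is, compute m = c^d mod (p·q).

114

m₁ = c^(d_p) mod p: c ≡ 22 (mod 23), and 22^13 mod 23 = 22.
m₂ = c^(d_q) mod q: c ≡ 4 (mod 13), and 4^5 mod 13 = 10.
h = q_inv·(m₁ − m₂) mod p = 16·(22 − 10) mod 23 = 8.
m = m₂ + h·q = 10 + 8·13 = 114.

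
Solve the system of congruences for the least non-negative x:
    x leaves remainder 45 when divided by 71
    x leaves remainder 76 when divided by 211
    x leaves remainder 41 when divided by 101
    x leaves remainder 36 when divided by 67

8085596

The moduli are pairwise coprime; N = 71·211·101·67 = 101376427.
N/71 = 1427837; 1427837 ≡ 27 (mod 71); 27·50 ≡ 1, so inverse 50.
N/211 = 480457; 480457 ≡ 10 (mod 211); 10·190 ≡ 1, so inverse 190.
N/101 = 1003727; 1003727 ≡ 90 (mod 101); 90·55 ≡ 1, so inverse 55.
N/67 = 1513081; 1513081 ≡ 20 (mod 67); 20·57 ≡ 1, so inverse 57.
x ≡ 45·1427837·50 + 76·480457·190 + 41·1003727·55 + 36·1513081·57 = 15518678927.
15518678927 mod 101376427 = 8085596.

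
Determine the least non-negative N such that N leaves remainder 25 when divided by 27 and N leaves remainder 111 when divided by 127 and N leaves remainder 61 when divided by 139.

The moduli are pairwise coprime; M = 27·127·139 = 476631.
M/27 = 17653; 17653 ≡ 22 (mod 27); 22·16 ≡ 1, so inverse 16.
M/127 = 3753; 3753 ≡ 70 (mod 127); 70·49 ≡ 1, so inverse 49.
M/139 = 3429; 3429 ≡ 93 (mod 139); 93·3 ≡ 1, so inverse 3.
N ≡ 25·17653·16 + 111·3753·49 + 61·3429·3 = 28101274.
28101274 mod 476631 = 456676.

456676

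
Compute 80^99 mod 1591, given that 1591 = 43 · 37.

Mod 43: 80 ≡ 37; by Fermat, exponent reduces to 99 mod 42 = 15; 37^15 ≡ 42 (mod 43).
Mod 37: 80 ≡ 6; by Fermat, exponent reduces to 99 mod 36 = 27; 6^27 ≡ 31 (mod 37).
Combine by CRT: x ≡ 42 (mod 43), x ≡ 31 (mod 37) ⇒ x ≡ 1289 (mod 1591).

1289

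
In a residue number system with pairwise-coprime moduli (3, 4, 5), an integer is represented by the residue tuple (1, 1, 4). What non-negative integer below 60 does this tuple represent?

49

From x ≡ 1 (mod 3) write x = 1 + 3t. Substituting into x ≡ 1 (mod 4) gives 3t ≡ 0 (mod 4), and since 3⁻¹ ≡ 3 (mod 4), t ≡ 0. Hence x ≡ 1 + 3·0 = 1 (mod 12).
From x ≡ 1 (mod 12) write x = 1 + 12t. Substituting into x ≡ 4 (mod 5) gives 12t ≡ 3 (mod 5), and since 2⁻¹ ≡ 3 (mod 5), t ≡ 4. Hence x ≡ 1 + 12·4 = 49 (mod 60).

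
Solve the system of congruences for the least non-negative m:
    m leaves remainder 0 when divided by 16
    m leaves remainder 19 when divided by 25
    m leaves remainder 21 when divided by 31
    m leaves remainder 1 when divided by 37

The moduli are pairwise coprime; N = 16·25·31·37 = 458800.
N/16 = 28675; 28675 ≡ 3 (mod 16); 3·11 ≡ 1, so inverse 11.
N/25 = 18352; 18352 ≡ 2 (mod 25); 2·13 ≡ 1, so inverse 13.
N/31 = 14800; 14800 ≡ 13 (mod 31); 13·12 ≡ 1, so inverse 12.
N/37 = 12400; 12400 ≡ 5 (mod 37); 5·15 ≡ 1, so inverse 15.
m ≡ 0·28675·11 + 19·18352·13 + 21·14800·12 + 1·12400·15 = 8448544.
8448544 mod 458800 = 190144.

190144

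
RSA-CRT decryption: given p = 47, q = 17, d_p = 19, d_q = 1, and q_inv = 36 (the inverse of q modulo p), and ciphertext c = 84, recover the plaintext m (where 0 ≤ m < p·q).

m₁ = c^(d_p) mod p: c ≡ 37 (mod 47), and 37^19 mod 47 = 17.
m₂ = c^(d_q) mod q: c ≡ 16 (mod 17), and 16^1 mod 17 = 16.
h = q_inv·(m₁ − m₂) mod p = 36·(17 − 16) mod 47 = 36.
m = m₂ + h·q = 16 + 36·17 = 628.

628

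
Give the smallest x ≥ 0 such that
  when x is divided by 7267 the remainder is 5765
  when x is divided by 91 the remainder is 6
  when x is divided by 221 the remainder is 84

Combine the congruences pairwise.
gcd(7267, 91) = 13 and 13 | (6 − 5765), so the pair is consistent; merging gives x ≡ 20299 (mod 50869), where 50869 = lcm(7267, 91).
gcd(50869, 221) = 13 and 13 | (84 − 20299), so the pair is consistent; merging gives x ≡ 172906 (mod 864773), where 864773 = lcm(50869, 221).
The solution is unique modulo lcm(7267, 91, 221) = 864773.

172906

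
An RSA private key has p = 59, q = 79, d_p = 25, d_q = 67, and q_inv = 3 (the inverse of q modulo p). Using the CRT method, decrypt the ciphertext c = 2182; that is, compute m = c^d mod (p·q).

m₁ = c^(d_p) mod p: c ≡ 58 (mod 59), and 58^25 mod 59 = 58.
m₂ = c^(d_q) mod q: c ≡ 49 (mod 79), and 49^67 mod 79 = 2.
h = q_inv·(m₁ − m₂) mod p = 3·(58 − 2) mod 59 = 50.
m = m₂ + h·q = 2 + 50·79 = 3952.

3952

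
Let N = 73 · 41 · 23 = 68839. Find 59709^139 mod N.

Mod 73: 59709 ≡ 68; by Fermat, exponent reduces to 139 mod 72 = 67; 68^67 ≡ 47 (mod 73).
Mod 41: 59709 ≡ 13; by Fermat, exponent reduces to 139 mod 40 = 19; 13^19 ≡ 22 (mod 41).
Mod 23: 59709 ≡ 1; by Fermat, exponent reduces to 139 mod 22 = 7; 1^7 ≡ 1 (mod 23).
Combine by CRT: x ≡ 47 (mod 73), x ≡ 22 (mod 41), x ≡ 1 (mod 23) ⇒ x ≡ 55454 (mod 68839).

55454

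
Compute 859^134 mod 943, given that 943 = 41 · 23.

Mod 41: 859 ≡ 39; by Fermat, exponent reduces to 134 mod 40 = 14; 39^14 ≡ 25 (mod 41).
Mod 23: 859 ≡ 8; by Fermat, exponent reduces to 134 mod 22 = 2; 8^2 ≡ 18 (mod 23).
Combine by CRT: x ≡ 25 (mod 41), x ≡ 18 (mod 23) ⇒ x ≡ 271 (mod 943).

271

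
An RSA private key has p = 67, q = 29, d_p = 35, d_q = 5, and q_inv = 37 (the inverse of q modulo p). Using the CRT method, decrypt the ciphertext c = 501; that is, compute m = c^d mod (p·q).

1187

m₁ = c^(d_p) mod p: c ≡ 32 (mod 67), and 32^35 mod 67 = 48.
m₂ = c^(d_q) mod q: c ≡ 8 (mod 29), and 8^5 mod 29 = 27.
h = q_inv·(m₁ − m₂) mod p = 37·(48 − 27) mod 67 = 40.
m = m₂ + h·q = 27 + 40·29 = 1187.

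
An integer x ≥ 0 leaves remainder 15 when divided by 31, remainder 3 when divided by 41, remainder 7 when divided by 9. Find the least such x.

1069

From x ≡ 15 (mod 31) write x = 15 + 31t. Substituting into x ≡ 3 (mod 41) gives 31t ≡ 29 (mod 41), and since 31⁻¹ ≡ 4 (mod 41), t ≡ 34. Hence x ≡ 15 + 31·34 = 1069 (mod 1271).
From x ≡ 1069 (mod 1271) write x = 1069 + 1271t. Substituting into x ≡ 7 (mod 9) gives 1271t ≡ 0 (mod 9), and since 2⁻¹ ≡ 5 (mod 9), t ≡ 0. Hence x ≡ 1069 + 1271·0 = 1069 (mod 11439).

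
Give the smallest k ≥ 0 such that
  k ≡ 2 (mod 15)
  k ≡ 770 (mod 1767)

2537

gcd(15, 1767) = 3 and 3 | (770 − 2), so the pair is consistent; merging gives k ≡ 2537 (mod 8835), where 8835 = lcm(15, 1767).
The solution is unique modulo lcm(15, 1767) = 8835.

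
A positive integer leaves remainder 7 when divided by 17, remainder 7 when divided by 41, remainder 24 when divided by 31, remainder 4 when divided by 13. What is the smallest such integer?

170772

From n ≡ 7 (mod 17) write n = 7 + 17t. Substituting into n ≡ 7 (mod 41) gives 17t ≡ 0 (mod 41), and since 17⁻¹ ≡ 29 (mod 41), t ≡ 0. Hence n ≡ 7 + 17·0 = 7 (mod 697).
From n ≡ 7 (mod 697) write n = 7 + 697t. Substituting into n ≡ 24 (mod 31) gives 697t ≡ 17 (mod 31), and since 15⁻¹ ≡ 29 (mod 31), t ≡ 28. Hence n ≡ 7 + 697·28 = 19523 (mod 21607).
From n ≡ 19523 (mod 21607) write n = 19523 + 21607t. Substituting into n ≡ 4 (mod 13) gives 21607t ≡ 7 (mod 13), and since 1⁻¹ ≡ 1 (mod 13), t ≡ 7. Hence n ≡ 19523 + 21607·7 = 170772 (mod 280891).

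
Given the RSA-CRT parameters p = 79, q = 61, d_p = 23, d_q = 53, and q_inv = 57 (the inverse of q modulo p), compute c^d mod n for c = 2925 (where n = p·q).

m₁ = c^(d_p) mod p: c ≡ 2 (mod 79), and 2^23 mod 79 = 72.
m₂ = c^(d_q) mod q: c ≡ 58 (mod 61), and 58^53 mod 61 = 34.
h = q_inv·(m₁ − m₂) mod p = 57·(72 − 34) mod 79 = 33.
m = m₂ + h·q = 34 + 33·61 = 2047.

2047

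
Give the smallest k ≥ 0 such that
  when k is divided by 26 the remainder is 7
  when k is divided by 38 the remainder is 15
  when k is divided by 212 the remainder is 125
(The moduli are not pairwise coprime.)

39345

gcd(26, 38) = 2 and 2 | (15 − 7), so the pair is consistent; merging gives k ≡ 319 (mod 494), where 494 = lcm(26, 38).
gcd(494, 212) = 2 and 2 | (125 − 319), so the pair is consistent; merging gives k ≡ 39345 (mod 52364), where 52364 = lcm(494, 212).
The solution is unique modulo lcm(26, 38, 212) = 52364.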